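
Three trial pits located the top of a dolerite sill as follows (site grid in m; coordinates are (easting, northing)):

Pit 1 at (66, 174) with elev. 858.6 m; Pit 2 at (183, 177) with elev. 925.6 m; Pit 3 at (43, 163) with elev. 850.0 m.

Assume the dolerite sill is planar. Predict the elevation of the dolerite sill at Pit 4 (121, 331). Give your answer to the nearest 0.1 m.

821.8 m

Let the plane be z = a·E + b·N + c.
Pit 2−Pit 1: 117a + 3b = 67;  Pit 3−Pit 1: −23a − 11b = −8.6.
Solving gives a = 0.58391, b = −0.43908.
Then c = 858.6 − a·66 − b·174 = 896.46.
At (121, 331): z = 70.7 − 145.3 + 896.46 = 821.8 m.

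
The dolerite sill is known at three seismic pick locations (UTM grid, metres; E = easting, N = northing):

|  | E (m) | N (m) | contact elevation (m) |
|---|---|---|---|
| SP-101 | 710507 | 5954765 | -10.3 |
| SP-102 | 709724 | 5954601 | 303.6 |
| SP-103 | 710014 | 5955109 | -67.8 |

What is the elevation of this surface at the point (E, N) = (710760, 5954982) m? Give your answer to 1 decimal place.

Let the plane be z = a·E + b·N + c.
SP-102−SP-101: −783a − 164b = 313.9;  SP-103−SP-101: −493a + 344b = −57.5.
Solving gives a = −0.281411977, b = −0.570453793.
Then c = -10.3 − a·710507 − b·5954765 = 3596853.16.
At (710760, 5954982): z = −200016.4 − 3397042.1 + 3596853.16 = -205.3 m.

-205.3 m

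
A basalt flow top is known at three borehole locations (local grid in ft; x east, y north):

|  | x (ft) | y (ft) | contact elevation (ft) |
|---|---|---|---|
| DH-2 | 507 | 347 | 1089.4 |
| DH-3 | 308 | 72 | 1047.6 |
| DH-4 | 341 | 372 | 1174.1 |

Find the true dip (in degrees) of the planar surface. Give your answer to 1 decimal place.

32.8°

Two edge vectors: DH-2→DH-3 = (-199, -275, -41.8), DH-2→DH-4 = (-166, 25, 84.7).
Normal n = (DH-2→DH-3) × (DH-2→DH-4) = (-22247.5, 23794.1, -50625).
So ∂z/∂x = −n_x/n_z = −0.43946 and ∂z/∂y = −n_y/n_z = 0.47001.
Gradient magnitude |∇z| = √(a² + b²) = √(0.19312 + 0.22091) = 0.64345.
True dip = arctan(0.64345) = 32.8°, dipping toward SE (azimuth ≈ 137°).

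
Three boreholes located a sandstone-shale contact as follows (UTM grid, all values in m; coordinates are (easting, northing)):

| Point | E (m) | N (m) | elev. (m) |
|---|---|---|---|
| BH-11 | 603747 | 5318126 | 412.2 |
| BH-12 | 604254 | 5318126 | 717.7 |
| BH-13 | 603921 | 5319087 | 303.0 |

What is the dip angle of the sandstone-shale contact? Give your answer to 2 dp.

32.72°

Two edge vectors: BH-11→BH-12 = (507, 0, 305.5), BH-11→BH-13 = (174, 961, -109.2).
Normal n = (BH-11→BH-12) × (BH-11→BH-13) = (-293585.5, 108521.4, 487227).
So ∂z/∂E = −n_x/n_z = 0.60256 and ∂z/∂N = −n_y/n_z = −0.22273.
Gradient magnitude |∇z| = √(a² + b²) = √(0.36308 + 0.04961) = 0.64241.
True dip = arctan(0.64241) = 32.72°, dipping toward WNW (azimuth ≈ 290°).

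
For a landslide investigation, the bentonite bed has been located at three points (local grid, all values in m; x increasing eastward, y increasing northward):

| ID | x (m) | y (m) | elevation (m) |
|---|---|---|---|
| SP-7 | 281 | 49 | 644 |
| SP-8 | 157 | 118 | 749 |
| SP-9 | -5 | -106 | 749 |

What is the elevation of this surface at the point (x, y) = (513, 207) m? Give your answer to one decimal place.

Let the plane be z = a·x + b·y + c.
SP-8−SP-7: −124a + 69b = 105;  SP-9−SP-7: −286a − 155b = 105.
Solving gives a = −0.60379, b = 0.43667.
Then c = 644 − a·281 − b·49 = 792.27.
At (513, 207): z = −309.7 + 90.4 + 792.27 = 572.9 m.

572.9 m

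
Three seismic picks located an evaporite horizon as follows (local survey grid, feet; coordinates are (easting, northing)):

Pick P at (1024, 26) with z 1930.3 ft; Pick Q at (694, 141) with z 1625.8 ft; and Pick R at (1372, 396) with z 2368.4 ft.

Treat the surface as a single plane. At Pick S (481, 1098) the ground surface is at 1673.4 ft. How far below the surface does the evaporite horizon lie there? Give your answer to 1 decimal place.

33.9 ft

Let the plane be z = a·E + b·N + c.
Pick Q−Pick P: −330a + 115b = −304.5;  Pick R−Pick P: 348a + 370b = 438.1.
Solving gives a = 1.005715, b = 0.238138.
Then c = 1930.3 − a·1024 − b·26 = 894.26.
At (481, 1098): z_contact = 483.75 + 261.48 + 894.26 = 1639.48 ft.
Depth below ground = 1673.4 − 1639.48 = 33.9 ft.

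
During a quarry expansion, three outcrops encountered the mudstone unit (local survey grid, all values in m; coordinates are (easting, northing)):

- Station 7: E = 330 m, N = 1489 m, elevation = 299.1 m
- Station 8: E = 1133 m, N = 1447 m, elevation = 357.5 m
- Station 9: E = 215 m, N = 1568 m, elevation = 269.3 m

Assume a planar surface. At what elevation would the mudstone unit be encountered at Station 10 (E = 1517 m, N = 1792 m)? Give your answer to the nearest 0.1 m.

278.2 m

Let the plane be z = a·E + b·N + c.
Station 8−Station 7: 803a − 42b = 58.4;  Station 9−Station 7: −115a + 79b = −29.8.
Solving gives a = 0.057365, b = −0.293709.
Then c = 299.1 − a·330 − b·1489 = 717.50.
At (1517, 1792): z = 87.0 − 526.3 + 717.50 = 278.2 m.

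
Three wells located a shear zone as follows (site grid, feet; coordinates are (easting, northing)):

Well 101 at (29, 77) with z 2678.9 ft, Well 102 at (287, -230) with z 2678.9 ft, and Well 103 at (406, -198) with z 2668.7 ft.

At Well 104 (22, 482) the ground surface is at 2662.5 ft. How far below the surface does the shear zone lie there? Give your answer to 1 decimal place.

6.9 ft

Two edge vectors: Well 101→Well 102 = (258, -307, 0), Well 101→Well 103 = (377, -275, -10.2).
Normal n = (Well 101→Well 102) × (Well 101→Well 103) = (3131.4, 2631.6, 44789).
So ∂z/∂E = −n_x/n_z = −0.06991 and ∂z/∂N = −n_y/n_z = −0.05876.
Intercept c from Well 101: 2678.9 + 2.03 + 4.52 = 2685.45.
At (22, 482): z_contact = −1.54 − 28.32 + 2685.45 = 2655.59 ft.
Depth below ground = 2662.5 − 2655.59 = 6.9 ft.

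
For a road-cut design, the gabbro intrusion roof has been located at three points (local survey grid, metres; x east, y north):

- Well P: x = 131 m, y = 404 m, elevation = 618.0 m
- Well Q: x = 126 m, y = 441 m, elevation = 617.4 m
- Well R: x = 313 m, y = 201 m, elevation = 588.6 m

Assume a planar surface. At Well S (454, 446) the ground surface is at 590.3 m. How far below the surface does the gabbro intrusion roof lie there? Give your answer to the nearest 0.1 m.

42.5 m

Two edge vectors: Well P→Well Q = (-5, 37, -0.6), Well P→Well R = (182, -203, -29.4).
Normal n = (Well P→Well Q) × (Well P→Well R) = (-1209.6, -256.2, -5719).
So ∂z/∂x = −n_x/n_z = −0.21151 and ∂z/∂y = −n_y/n_z = −0.04480.
Intercept c from Well P: 618 + 27.71 + 18.10 = 663.81.
At (454, 446): z_contact = −96.02 − 19.98 + 663.81 = 547.80 m.
Depth below ground = 590.3 − 547.80 = 42.5 m.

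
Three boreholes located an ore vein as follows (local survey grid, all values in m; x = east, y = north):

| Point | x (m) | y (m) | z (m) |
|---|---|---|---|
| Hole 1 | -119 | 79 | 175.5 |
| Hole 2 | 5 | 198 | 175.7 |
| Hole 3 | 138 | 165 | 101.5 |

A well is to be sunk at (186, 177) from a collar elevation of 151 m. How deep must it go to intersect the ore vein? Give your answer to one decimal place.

Let the plane be z = a·x + b·y + c.
Hole 2−Hole 1: 124a + 119b = 0.2;  Hole 3−Hole 1: 257a + 86b = −74.
Solving gives a = −0.44295, b = 0.46325.
Then c = 175.5 − a·-119 − b·79 = 86.19.
At (186, 177): z_contact = −82.39 + 81.99 + 86.19 = 85.80 m.
Depth below ground = 151 − 85.80 = 65.2 m.

65.2 m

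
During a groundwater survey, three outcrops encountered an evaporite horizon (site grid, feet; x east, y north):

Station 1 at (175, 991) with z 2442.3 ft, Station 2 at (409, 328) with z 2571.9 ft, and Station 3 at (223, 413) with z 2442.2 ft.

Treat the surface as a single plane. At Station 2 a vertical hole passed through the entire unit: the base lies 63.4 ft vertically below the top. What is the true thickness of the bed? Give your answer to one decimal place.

51.3 ft

Let the plane be z = a·x + b·y + c.
Station 2−Station 1: 234a − 663b = 129.6;  Station 3−Station 1: 48a − 578b = −0.1.
Solving gives a = 0.72490, b = 0.06037.
|∇z| = √(a²+b²) = 0.72741, so dip δ = arctan(0.72741) = 36.03°.
True thickness = vertical thickness × cos δ = 63.4 × cos 36.03° = 51.3 ft.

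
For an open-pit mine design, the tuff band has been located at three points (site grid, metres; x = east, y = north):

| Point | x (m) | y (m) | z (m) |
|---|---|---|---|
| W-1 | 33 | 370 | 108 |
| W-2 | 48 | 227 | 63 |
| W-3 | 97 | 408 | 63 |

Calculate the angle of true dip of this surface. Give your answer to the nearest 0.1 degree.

41.0°

Two edge vectors: W-1→W-2 = (15, -143, -45), W-1→W-3 = (64, 38, -45).
Normal n = (W-1→W-2) × (W-1→W-3) = (8145, -2205, 9722).
So ∂z/∂x = −n_x/n_z = −0.83779 and ∂z/∂y = −n_y/n_z = 0.22681.
Gradient magnitude |∇z| = √(a² + b²) = √(0.70189 + 0.05144) = 0.86795.
True dip = arctan(0.86795) = 41.0°, dipping toward ESE (azimuth ≈ 105°).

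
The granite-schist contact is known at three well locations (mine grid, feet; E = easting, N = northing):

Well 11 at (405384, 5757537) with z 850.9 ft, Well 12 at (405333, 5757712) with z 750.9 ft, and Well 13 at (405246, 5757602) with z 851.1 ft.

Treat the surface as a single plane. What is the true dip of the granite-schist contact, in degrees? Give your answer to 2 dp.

36.25°

Let the plane be z = a·E + b·N + c.
Well 12−Well 11: −51a + 175b = −100;  Well 13−Well 11: −138a + 65b = 0.2.
Solving gives a = −0.31365, b = −0.66284.
Gradient magnitude |∇z| = √(a² + b²) = √(0.09838 + 0.43935) = 0.73330.
True dip = arctan(0.73330) = 36.25°, dipping toward NNE (azimuth ≈ 025°).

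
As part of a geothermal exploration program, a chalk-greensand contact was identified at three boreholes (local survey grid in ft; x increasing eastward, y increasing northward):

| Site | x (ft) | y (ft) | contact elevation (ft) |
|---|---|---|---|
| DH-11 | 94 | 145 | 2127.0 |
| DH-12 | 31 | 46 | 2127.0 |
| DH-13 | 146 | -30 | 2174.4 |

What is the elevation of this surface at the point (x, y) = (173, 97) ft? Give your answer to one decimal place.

Two edge vectors: DH-11→DH-12 = (-63, -99, 0), DH-11→DH-13 = (52, -175, 47.4).
Normal n = (DH-11→DH-12) × (DH-11→DH-13) = (-4692.6, 2986.2, 16173).
So ∂z/∂x = −n_x/n_z = 0.29015 and ∂z/∂y = −n_y/n_z = −0.18464.
Intercept c from DH-11: 2127 − 27.27 + 26.77 = 2126.50.
At (173, 97): z = 50.2 − 17.9 + 2126.50 = 2158.8 ft.

2158.8 ft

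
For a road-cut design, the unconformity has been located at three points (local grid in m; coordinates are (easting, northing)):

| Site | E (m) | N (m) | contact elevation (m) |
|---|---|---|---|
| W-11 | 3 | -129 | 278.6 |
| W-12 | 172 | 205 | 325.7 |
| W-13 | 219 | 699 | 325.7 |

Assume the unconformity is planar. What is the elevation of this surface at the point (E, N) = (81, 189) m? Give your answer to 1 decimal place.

Let the plane be z = a·E + b·N + c.
W-12−W-11: 169a + 334b = 47.1;  W-13−W-11: 216a + 828b = 47.1.
Solving gives a = 0.34324, b = −0.03266.
Then c = 278.6 − a·3 − b·-129 = 273.36.
At (81, 189): z = 27.8 − 6.2 + 273.36 = 295.0 m.

295.0 m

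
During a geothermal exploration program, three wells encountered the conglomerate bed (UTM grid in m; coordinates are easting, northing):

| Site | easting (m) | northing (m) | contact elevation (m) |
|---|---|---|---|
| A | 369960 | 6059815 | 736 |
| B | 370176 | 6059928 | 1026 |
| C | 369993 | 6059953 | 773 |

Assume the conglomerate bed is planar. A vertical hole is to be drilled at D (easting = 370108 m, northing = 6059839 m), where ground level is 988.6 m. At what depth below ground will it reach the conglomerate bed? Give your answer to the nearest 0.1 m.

Let the plane be z = a·easting + b·northing + c.
B−A: 216a + 113b = 290;  C−A: 33a + 138b = 37.
Solving gives a = 1.374247479, b = −0.060508455.
Then c = 736 − a·369960 − b·6059815 = −141010.55.
At (370108, 6059839): z_contact = 508619.99 − 366671.50 − 141010.55 = 937.94 m.
Depth below ground = 988.6 − 937.94 = 50.7 m.

50.7 m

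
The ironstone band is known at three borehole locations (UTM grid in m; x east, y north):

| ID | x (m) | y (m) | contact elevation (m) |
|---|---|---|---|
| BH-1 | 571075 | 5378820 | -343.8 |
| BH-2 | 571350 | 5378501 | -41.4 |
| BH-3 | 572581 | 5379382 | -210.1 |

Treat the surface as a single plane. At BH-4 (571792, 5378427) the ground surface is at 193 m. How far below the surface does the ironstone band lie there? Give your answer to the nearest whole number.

Let the plane be z = a·x + b·y + c.
BH-2−BH-1: 275a − 319b = 302.4;  BH-3−BH-1: 1506a + 562b = 133.7.
Solving gives a = 0.33482071, b = −0.65932384.
Then c = -343.8 − a·571075 − b·5378820 = 3354832.69.
At (571792, 5378427): z_contact = 191447.8 − 3546125.1 + 3354832.69 = 155.4 m.
Depth below ground = 193 − 155.4 = 38 m.

38 m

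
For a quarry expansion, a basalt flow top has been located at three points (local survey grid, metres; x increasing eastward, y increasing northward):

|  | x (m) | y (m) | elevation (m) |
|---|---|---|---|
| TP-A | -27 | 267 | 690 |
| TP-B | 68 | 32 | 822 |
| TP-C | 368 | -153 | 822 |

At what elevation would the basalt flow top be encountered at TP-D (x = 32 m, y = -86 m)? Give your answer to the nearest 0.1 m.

926.9 m

Two edge vectors: TP-A→TP-B = (95, -235, 132), TP-A→TP-C = (395, -420, 132).
Normal n = (TP-A→TP-B) × (TP-A→TP-C) = (24420, 39600, 52925).
So ∂z/∂x = −n_x/n_z = −0.46141 and ∂z/∂y = −n_y/n_z = −0.74823.
Intercept c from TP-A: 690 − 12.46 + 199.78 = 877.32.
At (32, -86): z = −14.8 + 64.3 + 877.32 = 926.9 m.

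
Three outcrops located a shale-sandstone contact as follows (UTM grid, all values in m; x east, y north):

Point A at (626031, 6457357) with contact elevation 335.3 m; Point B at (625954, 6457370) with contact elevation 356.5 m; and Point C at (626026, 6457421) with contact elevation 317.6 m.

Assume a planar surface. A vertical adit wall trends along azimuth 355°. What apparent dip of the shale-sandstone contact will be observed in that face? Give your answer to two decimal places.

15.24°

Two edge vectors: Point A→Point B = (-77, 13, 21.2), Point A→Point C = (-5, 64, -17.7).
Normal n = (Point A→Point B) × (Point A→Point C) = (-1586.9, -1468.9, -4863).
So ∂z/∂x = −n_x/n_z = −0.32632 and ∂z/∂y = −n_y/n_z = −0.30206.
Unit vector along 355° is (sin 355°, cos 355°) = (-0.0872, 0.9962).
Slope in that direction = a·(-0.0872) + b·(0.9962) = −0.27247.
Apparent dip = arctan|0.27247| = 15.24° (true dip is 24.0°, so apparent ≤ true as expected).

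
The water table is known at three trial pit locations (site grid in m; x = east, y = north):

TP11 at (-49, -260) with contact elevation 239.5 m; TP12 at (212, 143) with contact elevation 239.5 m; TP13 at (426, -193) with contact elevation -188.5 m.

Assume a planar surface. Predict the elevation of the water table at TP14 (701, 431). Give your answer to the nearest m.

Two edge vectors: TP11→TP12 = (261, 403, 0), TP11→TP13 = (475, 67, -428).
Normal n = (TP11→TP12) × (TP11→TP13) = (-172484, 111708, -173938).
So ∂z/∂x = −n_x/n_z = −0.99164 and ∂z/∂y = −n_y/n_z = 0.64223.
Intercept c from TP11: 239.5 − 48.59 + 166.98 = 357.89.
At (701, 431): z = −695.1 + 276.8 + 357.89 = -60.5 m.

-60 m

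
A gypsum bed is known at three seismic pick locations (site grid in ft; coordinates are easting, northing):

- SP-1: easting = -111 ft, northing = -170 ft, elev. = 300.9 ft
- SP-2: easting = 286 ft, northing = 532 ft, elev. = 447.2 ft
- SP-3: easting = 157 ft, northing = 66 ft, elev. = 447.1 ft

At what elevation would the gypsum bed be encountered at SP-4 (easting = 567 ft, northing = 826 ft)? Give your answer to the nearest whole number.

Let the plane be z = a·easting + b·northing + c.
SP-2−SP-1: 397a + 702b = 146.3;  SP-3−SP-1: 268a + 236b = 146.2.
Solving gives a = 0.72112, b = −0.19941.
Then c = 300.9 − a·-111 − b·-170 = 347.04.
At (567, 826): z = 408.9 − 164.7 + 347.04 = 591.2 ft.

591 ft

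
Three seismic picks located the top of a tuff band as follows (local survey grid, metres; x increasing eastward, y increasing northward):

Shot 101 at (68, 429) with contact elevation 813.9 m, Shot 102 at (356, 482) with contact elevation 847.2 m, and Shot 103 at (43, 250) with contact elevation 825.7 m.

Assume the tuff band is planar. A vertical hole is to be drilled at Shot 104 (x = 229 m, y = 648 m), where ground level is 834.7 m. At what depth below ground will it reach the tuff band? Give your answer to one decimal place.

18.1 m

Two edge vectors: Shot 101→Shot 102 = (288, 53, 33.3), Shot 101→Shot 103 = (-25, -179, 11.8).
Normal n = (Shot 101→Shot 102) × (Shot 101→Shot 103) = (6586.1, -4230.9, -50227).
So ∂z/∂x = −n_x/n_z = 0.13113 and ∂z/∂y = −n_y/n_z = −0.08424.
Intercept c from Shot 101: 813.9 − 8.92 + 36.14 = 841.12.
At (229, 648): z_contact = 30.03 − 54.58 + 841.12 = 816.56 m.
Depth below ground = 834.7 − 816.56 = 18.1 m.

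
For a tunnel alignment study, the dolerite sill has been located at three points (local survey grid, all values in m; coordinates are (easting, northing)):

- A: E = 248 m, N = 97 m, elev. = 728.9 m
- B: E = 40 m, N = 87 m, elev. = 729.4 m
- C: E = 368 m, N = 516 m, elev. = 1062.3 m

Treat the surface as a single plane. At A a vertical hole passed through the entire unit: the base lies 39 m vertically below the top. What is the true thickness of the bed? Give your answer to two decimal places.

Let the plane be z = a·E + b·N + c.
B−A: −208a − 10b = 0.5;  C−A: 120a + 419b = 333.4.
Solving gives a = −0.04123, b = 0.80751.
|∇z| = √(a²+b²) = 0.80856, so dip δ = arctan(0.80856) = 38.96°.
True thickness = vertical thickness × cos δ = 39 × cos 38.96° = 30.33 m.

30.33 m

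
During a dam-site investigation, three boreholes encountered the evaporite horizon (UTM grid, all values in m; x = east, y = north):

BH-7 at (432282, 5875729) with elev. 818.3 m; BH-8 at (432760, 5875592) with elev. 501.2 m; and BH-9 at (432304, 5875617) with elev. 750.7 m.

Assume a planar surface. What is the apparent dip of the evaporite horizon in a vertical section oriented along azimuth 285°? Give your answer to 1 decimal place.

Let the plane be z = a·x + b·y + c.
BH-8−BH-7: 478a − 137b = −317.1;  BH-9−BH-7: 22a − 112b = −67.6.
Solving gives a = −0.51965, b = 0.50150.
Unit vector along 285° is (sin 285°, cos 285°) = (-0.9659, 0.2588).
Slope in that direction = a·(-0.9659) + b·(0.2588) = 0.63174.
Apparent dip = arctan|0.63174| = 32.3° (true dip is 35.8°, so apparent ≤ true as expected).

32.3°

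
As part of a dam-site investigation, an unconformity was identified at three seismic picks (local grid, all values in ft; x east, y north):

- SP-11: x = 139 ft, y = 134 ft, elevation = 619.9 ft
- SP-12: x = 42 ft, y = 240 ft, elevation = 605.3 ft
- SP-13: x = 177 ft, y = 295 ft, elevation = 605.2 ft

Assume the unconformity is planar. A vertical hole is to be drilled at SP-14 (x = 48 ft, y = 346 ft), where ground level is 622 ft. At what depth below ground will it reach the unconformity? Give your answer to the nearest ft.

27 ft

Two edge vectors: SP-11→SP-12 = (-97, 106, -14.6), SP-11→SP-13 = (38, 161, -14.7).
Normal n = (SP-11→SP-12) × (SP-11→SP-13) = (792.4, -1980.7, -19645).
So ∂z/∂x = −n_x/n_z = 0.04034 and ∂z/∂y = −n_y/n_z = −0.10082.
Intercept c from SP-11: 619.9 − 5.61 + 13.51 = 627.80.
At (48, 346): z_contact = 1.9 − 34.9 + 627.80 = 594.9 ft.
Depth below ground = 622 − 594.9 = 27 ft.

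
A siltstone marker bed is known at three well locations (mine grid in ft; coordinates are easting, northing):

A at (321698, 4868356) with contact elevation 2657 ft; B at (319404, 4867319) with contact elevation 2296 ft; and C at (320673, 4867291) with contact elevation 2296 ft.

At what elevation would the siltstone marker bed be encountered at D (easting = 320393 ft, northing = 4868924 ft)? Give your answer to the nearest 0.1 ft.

Let the plane be z = a·easting + b·northing + c.
B−A: −2294a − 1037b = −361;  C−A: −1025a − 1065b = −361.
Solving gives a = 0.007323656, b = 0.331918547.
Then c = 2657 − a·321698 − b·4868356 = −1615596.66.
At (320393, 4868924): z = 2346.4 + 1616086.2 − 1615596.66 = 2836.0 ft.

2836.0 ft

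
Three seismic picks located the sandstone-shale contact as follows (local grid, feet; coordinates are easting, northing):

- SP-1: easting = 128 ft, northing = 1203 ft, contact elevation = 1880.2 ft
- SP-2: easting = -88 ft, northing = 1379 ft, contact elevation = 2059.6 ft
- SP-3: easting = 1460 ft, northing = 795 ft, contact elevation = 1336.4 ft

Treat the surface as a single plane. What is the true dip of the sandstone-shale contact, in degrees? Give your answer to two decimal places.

40.18°

Two edge vectors: SP-1→SP-2 = (-216, 176, 179.4), SP-1→SP-3 = (1332, -408, -543.8).
Normal n = (SP-1→SP-2) × (SP-1→SP-3) = (-22513.6, 121500, -146304).
So ∂z/∂easting = −n_x/n_z = −0.15388 and ∂z/∂northing = −n_y/n_z = 0.83046.
Gradient magnitude |∇z| = √(a² + b²) = √(0.02368 + 0.68967) = 0.84460.
True dip = arctan(0.84460) = 40.18°, dipping toward S (azimuth ≈ 170°).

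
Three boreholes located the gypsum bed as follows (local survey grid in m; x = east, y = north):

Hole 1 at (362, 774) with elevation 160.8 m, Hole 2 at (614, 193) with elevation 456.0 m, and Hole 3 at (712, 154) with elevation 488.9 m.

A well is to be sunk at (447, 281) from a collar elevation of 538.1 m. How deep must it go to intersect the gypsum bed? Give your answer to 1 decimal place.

Two edge vectors: Hole 1→Hole 2 = (252, -581, 295.2), Hole 1→Hole 3 = (350, -620, 328.1).
Normal n = (Hole 1→Hole 2) × (Hole 1→Hole 3) = (-7602.1, 20638.8, 47110).
So ∂z/∂x = −n_x/n_z = 0.16137 and ∂z/∂y = −n_y/n_z = −0.43810.
Intercept c from Hole 1: 160.8 − 58.42 + 339.09 = 441.47.
At (447, 281): z_contact = 72.13 − 123.11 + 441.47 = 390.50 m.
Depth below ground = 538.1 − 390.50 = 147.6 m.

147.6 m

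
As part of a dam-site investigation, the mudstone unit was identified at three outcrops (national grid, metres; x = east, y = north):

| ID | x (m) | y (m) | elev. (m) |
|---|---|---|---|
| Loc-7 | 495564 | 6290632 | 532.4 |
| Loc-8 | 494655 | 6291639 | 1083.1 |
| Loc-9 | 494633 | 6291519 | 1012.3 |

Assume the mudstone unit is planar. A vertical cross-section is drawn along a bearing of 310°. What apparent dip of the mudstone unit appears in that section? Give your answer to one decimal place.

Let the plane be z = a·x + b·y + c.
Loc-8−Loc-7: −909a + 1007b = 550.7;  Loc-9−Loc-7: −931a + 887b = 479.9.
Solving gives a = 0.03971, b = 0.58272.
Unit vector along 310° is (sin 310°, cos 310°) = (-0.7660, 0.6428).
Slope in that direction = a·(-0.7660) + b·(0.6428) = 0.34414.
Apparent dip = arctan|0.34414| = 19.0° (true dip is 30.3°, so apparent ≤ true as expected).

19.0°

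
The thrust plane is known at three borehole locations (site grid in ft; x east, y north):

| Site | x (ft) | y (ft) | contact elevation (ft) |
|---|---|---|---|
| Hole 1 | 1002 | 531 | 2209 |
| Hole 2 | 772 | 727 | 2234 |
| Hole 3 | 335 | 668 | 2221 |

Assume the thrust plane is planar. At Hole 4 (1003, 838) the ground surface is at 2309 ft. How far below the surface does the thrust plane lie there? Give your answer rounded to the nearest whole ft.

57 ft

Two edge vectors: Hole 1→Hole 2 = (-230, 196, 25), Hole 1→Hole 3 = (-667, 137, 12).
Normal n = (Hole 1→Hole 2) × (Hole 1→Hole 3) = (-1073, -13915, 99222).
So ∂z/∂x = −n_x/n_z = 0.01081 and ∂z/∂y = −n_y/n_z = 0.14024.
Intercept c from Hole 1: 2209 − 10.84 − 74.47 = 2123.70.
At (1003, 838): z_contact = 10.8 + 117.5 + 2123.70 = 2252.1 ft.
Depth below ground = 2309 − 2252.1 = 57 ft.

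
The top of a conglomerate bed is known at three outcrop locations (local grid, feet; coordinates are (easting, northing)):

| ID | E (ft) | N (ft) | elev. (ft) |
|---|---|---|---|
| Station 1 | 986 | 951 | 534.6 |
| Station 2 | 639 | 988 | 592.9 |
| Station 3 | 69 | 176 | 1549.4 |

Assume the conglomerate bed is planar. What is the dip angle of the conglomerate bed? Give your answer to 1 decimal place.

Let the plane be z = a·E + b·N + c.
Station 2−Station 1: −347a + 37b = 58.3;  Station 3−Station 1: −917a − 775b = 1014.8.
Solving gives a = −0.27317, b = −0.98620.
Gradient magnitude |∇z| = √(a² + b²) = √(0.07462 + 0.97259) = 1.02333.
True dip = arctan(1.02333) = 45.7°, dipping toward NNE (azimuth ≈ 015°).

45.7°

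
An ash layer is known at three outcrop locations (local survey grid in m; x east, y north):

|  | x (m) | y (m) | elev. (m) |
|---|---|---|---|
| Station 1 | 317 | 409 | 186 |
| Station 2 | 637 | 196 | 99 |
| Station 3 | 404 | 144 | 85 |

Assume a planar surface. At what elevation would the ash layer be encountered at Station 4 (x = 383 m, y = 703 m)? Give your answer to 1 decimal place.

294.3 m

Let the plane be z = a·x + b·y + c.
Station 2−Station 1: 320a − 213b = −87;  Station 3−Station 1: 87a − 265b = −101.
Solving gives a = −0.02327, b = 0.37349.
Then c = 186 − a·317 − b·409 = 40.62.
At (383, 703): z = −8.9 + 262.6 + 40.62 = 294.3 m.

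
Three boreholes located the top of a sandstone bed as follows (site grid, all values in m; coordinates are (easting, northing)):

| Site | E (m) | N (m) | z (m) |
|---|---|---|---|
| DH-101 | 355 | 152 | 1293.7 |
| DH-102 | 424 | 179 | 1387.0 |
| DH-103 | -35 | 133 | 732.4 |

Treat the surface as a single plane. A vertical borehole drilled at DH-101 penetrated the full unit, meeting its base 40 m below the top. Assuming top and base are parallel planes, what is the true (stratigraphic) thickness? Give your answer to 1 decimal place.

Let the plane be z = a·E + b·N + c.
DH-102−DH-101: 69a + 27b = 93.3;  DH-103−DH-101: −390a − 19b = −561.3.
Solving gives a = 1.45161, b = −0.25412.
|∇z| = √(a²+b²) = 1.47369, so dip δ = arctan(1.47369) = 55.84°.
True thickness = vertical thickness × cos δ = 40 × cos 55.84° = 22.5 m.

22.5 m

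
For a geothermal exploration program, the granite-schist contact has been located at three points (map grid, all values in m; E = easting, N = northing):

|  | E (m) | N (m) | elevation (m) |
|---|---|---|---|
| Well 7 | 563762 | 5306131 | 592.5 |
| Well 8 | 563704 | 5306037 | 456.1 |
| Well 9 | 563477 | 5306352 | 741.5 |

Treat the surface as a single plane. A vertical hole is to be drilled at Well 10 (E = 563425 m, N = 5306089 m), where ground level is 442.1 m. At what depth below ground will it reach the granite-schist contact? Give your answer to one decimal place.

Let the plane be z = a·E + b·N + c.
Well 8−Well 7: −58a − 94b = −136.4;  Well 9−Well 7: −285a + 221b = 149.
Solving gives a = 0.407453040, b = 1.199656635.
Then c = 592.5 − a·563762 − b·5306131 = −6594649.30.
At (563425, 5306089): z_contact = 229569.23 + 6365484.87 − 6594649.30 = 404.80 m.
Depth below ground = 442.1 − 404.80 = 37.3 m.

37.3 m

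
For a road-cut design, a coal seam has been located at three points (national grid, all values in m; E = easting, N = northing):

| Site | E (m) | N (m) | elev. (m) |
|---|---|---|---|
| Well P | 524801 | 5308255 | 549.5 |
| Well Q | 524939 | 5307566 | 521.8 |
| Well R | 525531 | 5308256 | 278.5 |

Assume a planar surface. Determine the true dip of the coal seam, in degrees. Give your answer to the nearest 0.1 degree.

Two edge vectors: Well P→Well Q = (138, -689, -27.7), Well P→Well R = (730, 1, -271).
Normal n = (Well P→Well Q) × (Well P→Well R) = (186746.7, 17177, 503108).
So ∂z/∂E = −n_x/n_z = −0.37119 and ∂z/∂N = −n_y/n_z = −0.03414.
Gradient magnitude |∇z| = √(a² + b²) = √(0.13778 + 0.00117) = 0.37275.
True dip = arctan(0.37275) = 20.4°, dipping toward E (azimuth ≈ 085°).

20.4°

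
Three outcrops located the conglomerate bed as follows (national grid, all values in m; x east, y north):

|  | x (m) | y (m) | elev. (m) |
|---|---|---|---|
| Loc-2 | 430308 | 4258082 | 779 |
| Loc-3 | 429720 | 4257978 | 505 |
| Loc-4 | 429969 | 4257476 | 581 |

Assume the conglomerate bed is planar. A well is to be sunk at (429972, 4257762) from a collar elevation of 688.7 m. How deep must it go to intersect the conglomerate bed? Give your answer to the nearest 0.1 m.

85.4 m

Let the plane be z = a·x + b·y + c.
Loc-3−Loc-2: −588a − 104b = −274;  Loc-4−Loc-2: −339a − 606b = −198.
Solving gives a = 0.453019883, b = 0.073310659.
Then c = 779 − a·430308 − b·4258082 = −506321.88.
At (429972, 4257762): z_contact = 194785.87 + 312139.34 − 506321.88 = 603.33 m.
Depth below ground = 688.7 − 603.33 = 85.4 m.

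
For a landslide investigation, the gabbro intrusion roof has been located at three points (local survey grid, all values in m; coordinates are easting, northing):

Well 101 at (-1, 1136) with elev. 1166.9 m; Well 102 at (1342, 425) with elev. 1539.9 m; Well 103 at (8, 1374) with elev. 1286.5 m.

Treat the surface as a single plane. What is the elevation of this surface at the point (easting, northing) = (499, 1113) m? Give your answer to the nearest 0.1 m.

Two edge vectors: Well 101→Well 102 = (1343, -711, 373), Well 101→Well 103 = (9, 238, 119.6).
Normal n = (Well 101→Well 102) × (Well 101→Well 103) = (-173809.6, -157265.8, 326033).
So ∂z/∂easting = −n_x/n_z = 0.533104 and ∂z/∂northing = −n_y/n_z = 0.482362.
Intercept c from Well 101: 1166.9 + 0.53 − 547.96 = 619.47.
At (499, 1113): z = 266.0 + 536.9 + 619.47 = 1422.4 m.

1422.4 m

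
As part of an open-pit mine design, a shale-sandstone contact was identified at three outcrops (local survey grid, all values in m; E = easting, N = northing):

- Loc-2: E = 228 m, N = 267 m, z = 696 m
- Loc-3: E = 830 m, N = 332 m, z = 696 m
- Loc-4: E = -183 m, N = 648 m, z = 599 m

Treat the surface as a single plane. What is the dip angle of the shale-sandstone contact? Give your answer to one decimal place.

Two edge vectors: Loc-2→Loc-3 = (602, 65, 0), Loc-2→Loc-4 = (-411, 381, -97).
Normal n = (Loc-2→Loc-3) × (Loc-2→Loc-4) = (-6305, 58394, 256077).
So ∂z/∂E = −n_x/n_z = 0.02462 and ∂z/∂N = −n_y/n_z = −0.22803.
Gradient magnitude |∇z| = √(a² + b²) = √(0.00061 + 0.05200) = 0.22936.
True dip = arctan(0.22936) = 12.9°, dipping toward N (azimuth ≈ 354°).

12.9°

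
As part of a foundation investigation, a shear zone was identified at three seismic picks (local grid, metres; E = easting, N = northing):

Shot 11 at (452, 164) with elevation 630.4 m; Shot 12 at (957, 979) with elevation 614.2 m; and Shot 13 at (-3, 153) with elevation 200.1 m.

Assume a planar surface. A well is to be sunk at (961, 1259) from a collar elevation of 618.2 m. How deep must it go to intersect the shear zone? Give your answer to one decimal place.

172.4 m

Let the plane be z = a·E + b·N + c.
Shot 12−Shot 11: 505a + 815b = −16.2;  Shot 13−Shot 11: −455a − 11b = −430.3.
Solving gives a = 0.960584, b = −0.615086.
Then c = 630.4 − a·452 − b·164 = 297.09.
At (961, 1259): z_contact = 923.12 − 774.39 + 297.09 = 445.82 m.
Depth below ground = 618.2 − 445.82 = 172.4 m.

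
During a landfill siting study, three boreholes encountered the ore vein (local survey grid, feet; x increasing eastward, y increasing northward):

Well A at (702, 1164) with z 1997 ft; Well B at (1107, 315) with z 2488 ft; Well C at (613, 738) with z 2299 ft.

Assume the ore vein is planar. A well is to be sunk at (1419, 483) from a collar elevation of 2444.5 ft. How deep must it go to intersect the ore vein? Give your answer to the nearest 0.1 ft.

128.3 ft

Two edge vectors: Well A→Well B = (405, -849, 491), Well A→Well C = (-89, -426, 302).
Normal n = (Well A→Well B) × (Well A→Well C) = (-47232, -166009, -248091).
So ∂z/∂x = −n_x/n_z = −0.190382 and ∂z/∂y = −n_y/n_z = −0.669146.
Intercept c from Well A: 1997 + 133.65 + 778.89 = 2909.53.
At (1419, 483): z_contact = −270.15 − 323.20 + 2909.53 = 2316.18 ft.
Depth below ground = 2444.5 − 2316.18 = 128.3 ft.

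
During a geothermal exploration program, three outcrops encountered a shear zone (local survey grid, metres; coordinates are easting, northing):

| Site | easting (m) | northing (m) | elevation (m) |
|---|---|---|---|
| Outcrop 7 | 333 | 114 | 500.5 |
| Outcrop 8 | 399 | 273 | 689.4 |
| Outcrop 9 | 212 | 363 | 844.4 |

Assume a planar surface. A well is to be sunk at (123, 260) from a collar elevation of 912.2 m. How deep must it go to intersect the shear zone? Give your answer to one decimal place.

Two edge vectors: Outcrop 7→Outcrop 8 = (66, 159, 188.9), Outcrop 7→Outcrop 9 = (-121, 249, 343.9).
Normal n = (Outcrop 7→Outcrop 8) × (Outcrop 7→Outcrop 9) = (7644, -45554.3, 35673).
So ∂z/∂easting = −n_x/n_z = −0.21428 and ∂z/∂northing = −n_y/n_z = 1.27700.
Intercept c from Outcrop 7: 500.5 + 71.36 − 145.58 = 426.28.
At (123, 260): z_contact = −26.36 + 332.02 + 426.28 = 731.94 m.
Depth below ground = 912.2 − 731.94 = 180.3 m.

180.3 m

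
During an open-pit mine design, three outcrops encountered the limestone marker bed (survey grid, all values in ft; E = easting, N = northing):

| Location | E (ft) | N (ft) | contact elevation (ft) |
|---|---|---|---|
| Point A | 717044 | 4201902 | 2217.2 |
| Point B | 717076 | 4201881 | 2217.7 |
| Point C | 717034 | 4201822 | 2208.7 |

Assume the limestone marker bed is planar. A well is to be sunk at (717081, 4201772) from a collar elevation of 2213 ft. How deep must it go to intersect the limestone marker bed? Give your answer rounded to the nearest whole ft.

5 ft

Two edge vectors: Point A→Point B = (32, -21, 0.5), Point A→Point C = (-10, -80, -8.5).
Normal n = (Point A→Point B) × (Point A→Point C) = (218.5, 267, -2770).
So ∂z/∂E = −n_x/n_z = 0.07888087 and ∂z/∂N = −n_y/n_z = 0.09638989.
Intercept c from Point A: 2217.2 − 56561.05 − 405020.88 = −459364.73.
At (717081, 4201772): z_contact = 56564.0 + 405008.3 − 459364.73 = 2207.6 ft.
Depth below ground = 2213 − 2207.6 = 5 ft.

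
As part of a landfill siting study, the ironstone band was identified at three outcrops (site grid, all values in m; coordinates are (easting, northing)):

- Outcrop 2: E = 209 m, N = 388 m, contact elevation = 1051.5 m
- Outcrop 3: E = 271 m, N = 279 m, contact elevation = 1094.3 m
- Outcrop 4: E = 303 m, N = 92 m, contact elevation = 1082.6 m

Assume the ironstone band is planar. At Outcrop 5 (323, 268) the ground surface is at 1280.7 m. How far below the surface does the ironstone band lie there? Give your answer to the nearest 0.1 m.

129.7 m

Let the plane be z = a·E + b·N + c.
Outcrop 3−Outcrop 2: 62a − 109b = 42.8;  Outcrop 4−Outcrop 2: 94a − 296b = 31.1.
Solving gives a = 1.14470, b = 0.25845.
Then c = 1051.5 − a·209 − b·388 = 711.98.
At (323, 268): z_contact = 369.74 + 69.26 + 711.98 = 1150.98 m.
Depth below ground = 1280.7 − 1150.98 = 129.7 m.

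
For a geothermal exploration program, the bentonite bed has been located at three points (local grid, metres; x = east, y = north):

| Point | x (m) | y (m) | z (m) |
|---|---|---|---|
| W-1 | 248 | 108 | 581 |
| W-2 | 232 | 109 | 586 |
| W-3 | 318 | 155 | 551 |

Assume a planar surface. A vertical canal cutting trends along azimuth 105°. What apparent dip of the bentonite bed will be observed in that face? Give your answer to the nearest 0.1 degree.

Let the plane be z = a·x + b·y + c.
W-2−W-1: −16a + 1b = 5;  W-3−W-1: 70a + 47b = −30.
Solving gives a = −0.32238, b = −0.15815.
Unit vector along 105° is (sin 105°, cos 105°) = (0.9659, -0.2588).
Slope in that direction = a·(0.9659) + b·(-0.2588) = −0.27047.
Apparent dip = arctan|0.27047| = 15.1° (true dip is 19.8°, so apparent ≤ true as expected).

15.1°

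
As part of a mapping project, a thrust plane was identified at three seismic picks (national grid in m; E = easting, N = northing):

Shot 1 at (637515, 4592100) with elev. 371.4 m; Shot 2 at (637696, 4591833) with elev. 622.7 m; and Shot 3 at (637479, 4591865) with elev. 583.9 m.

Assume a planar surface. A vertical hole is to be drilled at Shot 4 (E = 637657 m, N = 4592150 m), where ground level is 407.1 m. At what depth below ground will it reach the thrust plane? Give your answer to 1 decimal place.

74.9 m

Two edge vectors: Shot 1→Shot 2 = (181, -267, 251.3), Shot 1→Shot 3 = (-36, -235, 212.5).
Normal n = (Shot 1→Shot 2) × (Shot 1→Shot 3) = (2318, -47509.3, -52147).
So ∂z/∂E = −n_x/n_z = 0.044451263 and ∂z/∂N = −n_y/n_z = −0.911064874.
Intercept c from Shot 1: 371.4 − 28338.35 + 4183701.01 = 4155734.06.
At (637657, 4592150): z_contact = 28344.66 − 4183746.56 + 4155734.06 = 332.16 m.
Depth below ground = 407.1 − 332.16 = 74.9 m.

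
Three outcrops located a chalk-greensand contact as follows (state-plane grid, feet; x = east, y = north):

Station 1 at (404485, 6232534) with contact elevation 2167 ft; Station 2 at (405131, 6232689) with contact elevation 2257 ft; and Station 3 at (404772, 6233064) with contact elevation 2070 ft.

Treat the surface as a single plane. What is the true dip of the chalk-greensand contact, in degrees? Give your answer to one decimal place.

Let the plane be z = a·x + b·y + c.
Station 2−Station 1: 646a + 155b = 90;  Station 3−Station 1: 287a + 530b = −97.
Solving gives a = 0.21059, b = −0.29706.
Gradient magnitude |∇z| = √(a² + b²) = √(0.04435 + 0.08824) = 0.36413.
True dip = arctan(0.36413) = 20.0°, dipping toward NW (azimuth ≈ 325°).

20.0°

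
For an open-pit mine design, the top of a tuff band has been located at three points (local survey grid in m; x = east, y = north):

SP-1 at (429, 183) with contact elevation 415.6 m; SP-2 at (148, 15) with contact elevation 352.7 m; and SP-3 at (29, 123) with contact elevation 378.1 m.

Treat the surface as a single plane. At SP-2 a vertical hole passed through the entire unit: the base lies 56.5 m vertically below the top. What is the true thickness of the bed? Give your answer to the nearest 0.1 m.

54.2 m

Two edge vectors: SP-1→SP-2 = (-281, -168, -62.9), SP-1→SP-3 = (-400, -60, -37.5).
Normal n = (SP-1→SP-2) × (SP-1→SP-3) = (2526, 14622.5, -50340).
So ∂z/∂x = −n_x/n_z = 0.05018 and ∂z/∂y = −n_y/n_z = 0.29047.
|∇z| = √(a²+b²) = 0.29478, so dip δ = arctan(0.29478) = 16.42°.
True thickness = vertical thickness × cos δ = 56.5 × cos 16.42° = 54.2 m.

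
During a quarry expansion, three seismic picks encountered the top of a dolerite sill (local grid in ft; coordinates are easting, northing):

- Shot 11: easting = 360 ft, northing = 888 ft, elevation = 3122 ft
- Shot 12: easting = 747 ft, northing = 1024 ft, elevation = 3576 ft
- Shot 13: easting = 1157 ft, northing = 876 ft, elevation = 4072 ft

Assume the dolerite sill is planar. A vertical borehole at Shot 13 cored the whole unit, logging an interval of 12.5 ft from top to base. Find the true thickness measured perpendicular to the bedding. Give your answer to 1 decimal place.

Two edge vectors: Shot 11→Shot 12 = (387, 136, 454), Shot 11→Shot 13 = (797, -12, 950).
Normal n = (Shot 11→Shot 12) × (Shot 11→Shot 13) = (134648, -5812, -113036).
So ∂z/∂easting = −n_x/n_z = 1.19120 and ∂z/∂northing = −n_y/n_z = −0.05142.
|∇z| = √(a²+b²) = 1.19230, so dip δ = arctan(1.19230) = 50.01°.
True thickness = vertical thickness × cos δ = 12.5 × cos 50.01° = 8.0 ft.

8.0 ft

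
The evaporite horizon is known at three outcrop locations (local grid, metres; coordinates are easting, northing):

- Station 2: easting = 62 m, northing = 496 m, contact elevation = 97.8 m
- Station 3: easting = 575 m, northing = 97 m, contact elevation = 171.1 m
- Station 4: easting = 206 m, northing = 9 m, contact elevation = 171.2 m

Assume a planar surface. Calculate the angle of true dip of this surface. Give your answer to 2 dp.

Let the plane be z = a·easting + b·northing + c.
Station 3−Station 2: 513a − 399b = 73.3;  Station 4−Station 2: 144a − 487b = 73.4.
Solving gives a = 0.03332, b = −0.14087.
Gradient magnitude |∇z| = √(a² + b²) = √(0.00111 + 0.01984) = 0.14475.
True dip = arctan(0.14475) = 8.24°, dipping toward NNW (azimuth ≈ 347°).

8.24°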